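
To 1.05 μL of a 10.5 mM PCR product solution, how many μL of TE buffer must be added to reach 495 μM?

21.2 μL

495 μM = 0.495 mM.
V₂ = C₁V₁/C₂ = 10.5 × 1.05 / 0.495 = 22.3 μL.
Diluent to add = V₂ − V₁ = 22.3 − 1.05 = 21.2 μL.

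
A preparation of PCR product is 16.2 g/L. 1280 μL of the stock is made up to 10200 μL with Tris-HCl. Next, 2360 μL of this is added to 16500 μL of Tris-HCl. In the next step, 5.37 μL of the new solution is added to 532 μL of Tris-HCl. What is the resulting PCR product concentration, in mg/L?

Overall dilution factor = 7.969 × 7.992 × 100.1 = 6373.
16.2 g/L / 6373 = 2.54 × 10⁻³ g/L = 2.54 mg/L.

2.54 mg/L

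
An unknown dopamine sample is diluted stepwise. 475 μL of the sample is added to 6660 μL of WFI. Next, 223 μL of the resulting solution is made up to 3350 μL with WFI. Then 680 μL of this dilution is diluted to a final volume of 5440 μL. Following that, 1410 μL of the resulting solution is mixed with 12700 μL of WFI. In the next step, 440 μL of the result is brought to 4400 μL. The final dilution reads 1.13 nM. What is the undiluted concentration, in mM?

Overall dilution factor = 15.02 × 15.02 × 8 × 10.01 × 10 = 1.81 × 10⁵.
Original = 1.13 nM × 1.81 × 10⁵ = 2.04 × 10⁵ nM = 0.204 mM.

0.204 mM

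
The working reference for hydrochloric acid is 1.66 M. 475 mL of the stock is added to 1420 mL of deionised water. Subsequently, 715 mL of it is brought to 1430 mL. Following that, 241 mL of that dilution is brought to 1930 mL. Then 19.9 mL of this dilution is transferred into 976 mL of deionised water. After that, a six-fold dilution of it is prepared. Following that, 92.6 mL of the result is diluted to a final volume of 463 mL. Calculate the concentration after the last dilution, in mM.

Overall dilution factor = 3.989 × 2 × 8.008 × 50.05 × 6 × 5 = 9.59 × 10⁴.
1.66 M / 9.59 × 10⁴ = 1.73 × 10⁻⁵ M = 0.0173 mM.

0.0173 mM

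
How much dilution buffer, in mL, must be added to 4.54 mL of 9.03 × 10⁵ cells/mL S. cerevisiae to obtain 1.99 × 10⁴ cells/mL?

201 mL

V₂ = C₁V₁/C₂ = 9.03 × 10⁵ × 4.54 / 1.99 × 10⁴ = 206 mL.
Diluent to add = V₂ − V₁ = 206 − 4.54 = 201 mL.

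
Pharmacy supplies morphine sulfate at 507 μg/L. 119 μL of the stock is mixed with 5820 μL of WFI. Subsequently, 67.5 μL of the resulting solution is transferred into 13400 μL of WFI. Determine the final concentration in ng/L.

50.9 ng/L

Overall dilution factor = 49.91 × 199.5 = 9957.
507 μg/L / 9957 = 0.0509 μg/L = 50.9 ng/L.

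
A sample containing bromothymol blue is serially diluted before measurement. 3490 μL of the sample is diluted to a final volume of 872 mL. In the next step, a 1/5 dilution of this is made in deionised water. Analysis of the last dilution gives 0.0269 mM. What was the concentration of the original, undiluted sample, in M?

0.0336 M

Overall dilution factor = 249.9 × 5 = 1249.
Original = 0.0269 mM × 1249 = 33.6 mM = 0.0336 M.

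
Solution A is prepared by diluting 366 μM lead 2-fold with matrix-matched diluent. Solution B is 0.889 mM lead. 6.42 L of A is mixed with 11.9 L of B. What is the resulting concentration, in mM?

0.642 mM

C_A = 366 μM / 2 = 183 μM.
C_B = 0.889 mM = 889 μM.
C_mix = (C_A·V_A + C_B·V_B)/(V_A + V_B) = (183×6.42 + 889×11.9) / 18.32 = 642 μM = 0.642 mM.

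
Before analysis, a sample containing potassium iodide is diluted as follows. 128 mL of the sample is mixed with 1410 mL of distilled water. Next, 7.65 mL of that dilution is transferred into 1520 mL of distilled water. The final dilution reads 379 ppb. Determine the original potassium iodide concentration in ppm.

909 ppm

Overall dilution factor = 12.02 × 199.7 = 2399.
Original = 379 ppb × 2399 = 9.09 × 10⁵ ppb = 909 ppm.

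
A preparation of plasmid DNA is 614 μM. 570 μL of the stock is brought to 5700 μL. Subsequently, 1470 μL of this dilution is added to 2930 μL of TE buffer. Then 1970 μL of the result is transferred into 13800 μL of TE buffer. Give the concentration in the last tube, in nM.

Overall dilution factor = 10 × 2.993 × 8.005 = 240.
614 μM / 240 = 2.56 μM = 2560 nM.

2560 nM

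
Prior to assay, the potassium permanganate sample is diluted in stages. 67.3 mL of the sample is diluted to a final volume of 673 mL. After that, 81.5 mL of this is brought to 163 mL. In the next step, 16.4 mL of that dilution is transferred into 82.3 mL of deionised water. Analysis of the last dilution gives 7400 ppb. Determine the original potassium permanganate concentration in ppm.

891 ppm

Overall dilution factor = 10 × 2 × 6.018 = 120.
Original = 7400 ppb × 120 = 8.91 × 10⁵ ppb = 891 ppm.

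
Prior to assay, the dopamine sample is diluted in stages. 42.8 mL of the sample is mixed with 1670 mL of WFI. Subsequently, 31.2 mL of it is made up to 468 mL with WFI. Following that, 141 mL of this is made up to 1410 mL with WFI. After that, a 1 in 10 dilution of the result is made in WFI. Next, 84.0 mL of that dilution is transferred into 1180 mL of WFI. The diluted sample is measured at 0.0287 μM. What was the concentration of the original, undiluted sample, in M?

Overall dilution factor = 40.02 × 15 × 10 × 10 × 15.05 = 9.03 × 10⁵.
Original = 0.0287 μM × 9.03 × 10⁵ = 2.59 × 10⁴ μM = 0.0259 M.

0.0259 M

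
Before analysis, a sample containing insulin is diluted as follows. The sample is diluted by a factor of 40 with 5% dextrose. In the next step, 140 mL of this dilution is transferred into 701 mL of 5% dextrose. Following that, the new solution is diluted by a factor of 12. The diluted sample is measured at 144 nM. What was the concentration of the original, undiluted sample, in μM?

Overall dilution factor = 40 × 6.007 × 12 = 2883.
Original = 144 nM × 2883 = 4.15 × 10⁵ nM = 415 μM.

415 μM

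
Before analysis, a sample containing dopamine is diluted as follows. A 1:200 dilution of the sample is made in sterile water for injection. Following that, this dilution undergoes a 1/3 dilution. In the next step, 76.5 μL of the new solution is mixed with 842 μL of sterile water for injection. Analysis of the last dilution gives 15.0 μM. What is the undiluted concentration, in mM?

Overall dilution factor = 200 × 3 × 12.01 = 7204.
Original = 15.0 μM × 7204 = 1.08 × 10⁵ μM = 108 mM.

108 mM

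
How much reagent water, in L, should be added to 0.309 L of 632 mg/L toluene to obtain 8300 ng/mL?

8300 ng/mL = 8.30 mg/L.
V₂ = C₁V₁/C₂ = 632 × 0.309 / 8.30 = 23.5 L.
Diluent to add = V₂ − V₁ = 23.5 − 0.309 = 23.2 L.

23.2 L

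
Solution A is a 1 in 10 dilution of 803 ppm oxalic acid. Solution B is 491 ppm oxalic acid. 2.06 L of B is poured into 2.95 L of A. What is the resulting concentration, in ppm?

249 ppm

C_A = 803 ppm / 10 = 80.3 ppm.
C_mix = (C_A·V_A + C_B·V_B)/(V_A + V_B) = (80.3×2.95 + 491×2.06) / 5.010 = 249 ppm.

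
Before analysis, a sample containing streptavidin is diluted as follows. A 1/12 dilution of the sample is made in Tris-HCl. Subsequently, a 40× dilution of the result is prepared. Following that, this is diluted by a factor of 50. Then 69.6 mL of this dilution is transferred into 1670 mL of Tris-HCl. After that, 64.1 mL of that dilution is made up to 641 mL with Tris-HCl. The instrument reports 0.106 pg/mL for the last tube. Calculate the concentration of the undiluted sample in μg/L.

636 μg/L

Overall dilution factor = 12 × 40 × 50 × 24.99 × 10 = 6.00 × 10⁶.
Original = 0.106 pg/mL × 6.00 × 10⁶ = 6.36 × 10⁵ pg/mL = 636 μg/L.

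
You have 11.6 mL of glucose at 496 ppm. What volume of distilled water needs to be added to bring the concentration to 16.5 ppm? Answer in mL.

337 mL

V₂ = C₁V₁/C₂ = 496 × 11.6 / 16.5 = 349 mL.
Diluent to add = V₂ − V₁ = 349 − 11.6 = 337 mL.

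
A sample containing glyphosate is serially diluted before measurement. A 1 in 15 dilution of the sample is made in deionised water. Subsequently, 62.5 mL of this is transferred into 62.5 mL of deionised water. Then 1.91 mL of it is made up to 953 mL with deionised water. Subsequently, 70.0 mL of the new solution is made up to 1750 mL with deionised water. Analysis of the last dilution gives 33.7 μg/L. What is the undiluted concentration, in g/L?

Overall dilution factor = 15 × 2 × 499.0 × 25 = 3.74 × 10⁵.
Original = 33.7 μg/L × 3.74 × 10⁵ = 1.26 × 10⁷ μg/L = 12.6 g/L.

12.6 g/L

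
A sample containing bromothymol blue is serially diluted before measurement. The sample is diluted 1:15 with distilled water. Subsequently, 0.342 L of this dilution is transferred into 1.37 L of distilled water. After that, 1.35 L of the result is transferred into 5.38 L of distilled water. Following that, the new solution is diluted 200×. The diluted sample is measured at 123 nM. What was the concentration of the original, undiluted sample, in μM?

9210 μM

Overall dilution factor = 15 × 5.006 × 4.985 × 200 = 7.49 × 10⁴.
Original = 123 nM × 7.49 × 10⁴ = 9.21 × 10⁶ nM = 9210 μM.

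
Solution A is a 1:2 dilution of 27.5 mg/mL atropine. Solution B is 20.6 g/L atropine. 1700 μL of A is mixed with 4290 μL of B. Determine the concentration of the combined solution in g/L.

18.7 g/L

C_A = 27.5 mg/mL / 2 = 13.8 mg/mL.
C_B = 20.6 g/L = 20.6 mg/mL.
C_mix = (C_A·V_A + C_B·V_B)/(V_A + V_B) = (13.8×1700 + 20.6×4290) / 5990 = 18.7 mg/mL = 18.7 g/L.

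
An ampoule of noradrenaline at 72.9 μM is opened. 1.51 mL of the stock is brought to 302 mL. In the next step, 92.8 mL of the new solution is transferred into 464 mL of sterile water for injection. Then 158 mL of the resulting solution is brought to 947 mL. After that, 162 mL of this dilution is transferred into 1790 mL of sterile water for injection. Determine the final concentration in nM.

0.841 nM

Overall dilution factor = 200 × 6 × 5.994 × 12.05 = 8.67 × 10⁴.
72.9 μM / 8.67 × 10⁴ = 8.41 × 10⁻⁴ μM = 0.841 nM.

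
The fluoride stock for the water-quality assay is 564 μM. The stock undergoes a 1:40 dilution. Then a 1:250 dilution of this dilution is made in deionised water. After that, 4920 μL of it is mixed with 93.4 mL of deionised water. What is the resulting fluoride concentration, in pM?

2820 pM

Overall dilution factor = 40 × 250 × 19.98 = 2.00 × 10⁵.
564 μM / 2.00 × 10⁵ = 2.82 × 10⁻³ μM = 2820 pM.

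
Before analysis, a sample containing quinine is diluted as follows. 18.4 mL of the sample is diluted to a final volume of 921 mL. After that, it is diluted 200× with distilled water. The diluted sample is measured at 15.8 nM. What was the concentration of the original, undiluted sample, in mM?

0.158 mM

Overall dilution factor = 50.05 × 200 = 1.00 × 10⁴.
Original = 15.8 nM × 1.00 × 10⁴ = 1.58 × 10⁵ nM = 0.158 mM.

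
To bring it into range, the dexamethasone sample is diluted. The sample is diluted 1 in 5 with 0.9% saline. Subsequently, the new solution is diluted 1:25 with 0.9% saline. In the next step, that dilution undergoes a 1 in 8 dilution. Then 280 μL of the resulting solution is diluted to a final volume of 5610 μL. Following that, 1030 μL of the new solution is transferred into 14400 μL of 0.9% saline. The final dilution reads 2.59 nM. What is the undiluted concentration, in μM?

777 μM

Overall dilution factor = 5 × 25 × 8 × 20.04 × 14.98 = 3.00 × 10⁵.
Original = 2.59 nM × 3.00 × 10⁵ = 7.77 × 10⁵ nM = 777 μM.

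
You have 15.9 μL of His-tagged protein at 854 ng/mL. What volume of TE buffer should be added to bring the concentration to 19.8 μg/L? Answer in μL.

19.8 μg/L = 19.8 ng/mL.
V₂ = C₁V₁/C₂ = 854 × 15.9 / 19.8 = 686 μL.
Diluent to add = V₂ − V₁ = 686 − 15.9 = 670 μL.

670 μL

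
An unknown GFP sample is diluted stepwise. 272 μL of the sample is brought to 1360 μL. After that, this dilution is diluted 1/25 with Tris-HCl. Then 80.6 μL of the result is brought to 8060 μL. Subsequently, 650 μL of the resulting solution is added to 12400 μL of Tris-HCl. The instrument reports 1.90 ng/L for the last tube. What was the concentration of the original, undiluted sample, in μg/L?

477 μg/L

Overall dilution factor = 5 × 25 × 100 × 20.08 = 2.51 × 10⁵.
Original = 1.90 ng/L × 2.51 × 10⁵ = 4.77 × 10⁵ ng/L = 477 μg/L.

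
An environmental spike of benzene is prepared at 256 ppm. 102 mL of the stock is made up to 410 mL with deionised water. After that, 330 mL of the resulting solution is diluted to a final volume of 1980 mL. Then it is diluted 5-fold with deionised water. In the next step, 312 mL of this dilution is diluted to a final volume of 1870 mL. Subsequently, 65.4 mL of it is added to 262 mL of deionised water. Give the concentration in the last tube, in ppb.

Overall dilution factor = 4.020 × 6 × 5 × 5.994 × 5.006 = 3618.
256 ppm / 3618 = 0.0708 ppm = 70.8 ppb.

70.8 ppb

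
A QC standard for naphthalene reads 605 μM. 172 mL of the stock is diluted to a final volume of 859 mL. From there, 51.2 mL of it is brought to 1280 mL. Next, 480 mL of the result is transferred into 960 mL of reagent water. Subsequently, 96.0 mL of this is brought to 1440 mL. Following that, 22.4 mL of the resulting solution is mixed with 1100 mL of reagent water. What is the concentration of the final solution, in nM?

2.15 nM

Overall dilution factor = 4.994 × 25 × 3 × 15 × 50.11 = 2.82 × 10⁵.
605 μM / 2.82 × 10⁵ = 2.15 × 10⁻³ μM = 2.15 nM.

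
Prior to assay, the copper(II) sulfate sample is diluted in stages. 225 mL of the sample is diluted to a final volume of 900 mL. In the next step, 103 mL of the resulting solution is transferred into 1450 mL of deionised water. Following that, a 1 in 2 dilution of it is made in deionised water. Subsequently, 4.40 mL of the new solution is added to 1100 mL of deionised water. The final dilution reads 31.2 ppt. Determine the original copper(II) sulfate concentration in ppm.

Overall dilution factor = 4 × 15.08 × 2 × 251 = 3.03 × 10⁴.
Original = 31.2 ppt × 3.03 × 10⁴ = 9.45 × 10⁵ ppt = 0.945 ppm.

0.945 ppm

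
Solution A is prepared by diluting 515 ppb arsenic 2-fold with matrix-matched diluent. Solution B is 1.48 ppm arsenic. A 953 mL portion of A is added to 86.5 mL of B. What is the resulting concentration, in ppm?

C_A = 515 ppb / 2 = 258 ppb.
C_B = 1.48 ppm = 1480 ppb.
C_mix = (C_A·V_A + C_B·V_B)/(V_A + V_B) = (258×953 + 1480×86.5) / 1040 = 359 ppb = 0.359 ppm.

0.359 ppm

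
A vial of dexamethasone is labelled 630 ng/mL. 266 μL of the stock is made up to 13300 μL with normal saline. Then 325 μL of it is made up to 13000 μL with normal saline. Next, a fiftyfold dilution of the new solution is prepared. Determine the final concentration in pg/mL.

6.30 pg/mL

Overall dilution factor = 50 × 40 × 50 = 1.00 × 10⁵.
630 ng/mL / 1.00 × 10⁵ = 6.30 × 10⁻³ ng/mL = 6.30 pg/mL.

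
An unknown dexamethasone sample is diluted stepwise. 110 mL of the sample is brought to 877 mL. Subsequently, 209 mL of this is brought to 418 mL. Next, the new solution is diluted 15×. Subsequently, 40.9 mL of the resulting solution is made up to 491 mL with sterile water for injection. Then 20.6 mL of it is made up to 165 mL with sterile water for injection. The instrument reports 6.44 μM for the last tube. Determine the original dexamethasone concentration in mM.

Overall dilution factor = 7.973 × 2 × 15 × 12.00 × 8.010 = 2.30 × 10⁴.
Original = 6.44 μM × 2.30 × 10⁴ = 1.48 × 10⁵ μM = 148 mM.

148 mM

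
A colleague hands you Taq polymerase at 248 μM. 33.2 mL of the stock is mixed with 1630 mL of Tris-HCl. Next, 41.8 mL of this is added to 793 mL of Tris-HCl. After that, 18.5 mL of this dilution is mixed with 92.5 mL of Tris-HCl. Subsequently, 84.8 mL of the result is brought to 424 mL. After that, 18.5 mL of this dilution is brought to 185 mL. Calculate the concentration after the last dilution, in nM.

0.826 nM

Overall dilution factor = 50.10 × 19.97 × 6 × 5 × 10 = 3.00 × 10⁵.
248 μM / 3.00 × 10⁵ = 8.26 × 10⁻⁴ μM = 0.826 nM.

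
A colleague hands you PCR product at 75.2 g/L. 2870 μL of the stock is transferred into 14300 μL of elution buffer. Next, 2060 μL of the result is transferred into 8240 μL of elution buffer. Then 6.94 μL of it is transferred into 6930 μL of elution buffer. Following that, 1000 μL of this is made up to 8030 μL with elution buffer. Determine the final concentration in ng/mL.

313 ng/mL

Overall dilution factor = 5.983 × 5 × 999.6 × 8.030 = 2.40 × 10⁵.
75.2 g/L / 2.40 × 10⁵ = 3.13 × 10⁻⁴ g/L = 313 ng/mL.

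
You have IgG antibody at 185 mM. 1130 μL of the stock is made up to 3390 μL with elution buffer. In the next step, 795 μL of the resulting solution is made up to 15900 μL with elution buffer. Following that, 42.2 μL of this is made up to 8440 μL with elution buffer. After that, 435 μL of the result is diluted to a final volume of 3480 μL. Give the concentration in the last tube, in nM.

Overall dilution factor = 3 × 20 × 200 × 8 = 9.60 × 10⁴.
185 mM / 9.60 × 10⁴ = 1.93 × 10⁻³ mM = 1930 nM.

1930 nM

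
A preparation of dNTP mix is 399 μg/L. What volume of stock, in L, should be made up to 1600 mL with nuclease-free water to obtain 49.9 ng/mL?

0.200 L

49.9 ng/mL = 49.9 μg/L.
V₁ = C₂V₂/C₁ = 49.9 × 1600 / 399 = 200 mL = 0.200 L.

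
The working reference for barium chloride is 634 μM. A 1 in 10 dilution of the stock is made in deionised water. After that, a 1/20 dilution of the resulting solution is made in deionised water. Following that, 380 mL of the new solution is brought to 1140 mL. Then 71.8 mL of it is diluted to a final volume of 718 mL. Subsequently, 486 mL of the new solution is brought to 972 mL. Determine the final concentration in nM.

52.8 nM

Overall dilution factor = 10 × 20 × 3 × 10 × 2 = 1.20 × 10⁴.
634 μM / 1.20 × 10⁴ = 0.0528 μM = 52.8 nM.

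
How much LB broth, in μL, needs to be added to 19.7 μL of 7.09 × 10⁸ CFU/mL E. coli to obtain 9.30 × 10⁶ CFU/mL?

V₂ = C₁V₁/C₂ = 7.09 × 10⁸ × 19.7 / 9.30 × 10⁶ = 1502 μL.
Diluent to add = V₂ − V₁ = 1502 − 19.7 = 1480 μL.

1480 μL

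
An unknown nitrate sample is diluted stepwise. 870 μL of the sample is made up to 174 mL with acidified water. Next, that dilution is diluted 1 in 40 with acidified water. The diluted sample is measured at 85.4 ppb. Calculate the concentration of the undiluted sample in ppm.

683 ppm

Overall dilution factor = 200 × 40 = 8000.
Original = 85.4 ppb × 8000 = 6.83 × 10⁵ ppb = 683 ppm.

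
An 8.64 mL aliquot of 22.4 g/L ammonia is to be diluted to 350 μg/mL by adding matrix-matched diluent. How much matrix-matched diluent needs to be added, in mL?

544 mL

350 μg/mL = 0.350 g/L.
V₂ = C₁V₁/C₂ = 22.4 × 8.64 / 0.350 = 553 mL.
Diluent to add = V₂ − V₁ = 553 − 8.64 = 544 mL.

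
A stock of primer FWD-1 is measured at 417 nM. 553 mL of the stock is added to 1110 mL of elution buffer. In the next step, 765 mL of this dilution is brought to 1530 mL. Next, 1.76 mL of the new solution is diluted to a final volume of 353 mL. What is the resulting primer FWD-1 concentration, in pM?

Overall dilution factor = 3.007 × 2 × 200.6 = 1206.
417 nM / 1206 = 0.346 nM = 346 pM.

346 pM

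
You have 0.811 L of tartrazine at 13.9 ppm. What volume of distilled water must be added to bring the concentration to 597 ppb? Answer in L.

18.1 L

597 ppb = 0.597 ppm.
V₂ = C₁V₁/C₂ = 13.9 × 0.811 / 0.597 = 18.9 L.
Diluent to add = V₂ − V₁ = 18.9 − 0.811 = 18.1 L.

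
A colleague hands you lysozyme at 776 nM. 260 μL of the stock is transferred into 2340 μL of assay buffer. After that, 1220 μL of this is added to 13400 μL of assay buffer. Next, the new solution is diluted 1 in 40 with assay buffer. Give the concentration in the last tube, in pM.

162 pM

Overall dilution factor = 10 × 11.98 × 40 = 4793.
776 nM / 4793 = 0.162 nM = 162 pM.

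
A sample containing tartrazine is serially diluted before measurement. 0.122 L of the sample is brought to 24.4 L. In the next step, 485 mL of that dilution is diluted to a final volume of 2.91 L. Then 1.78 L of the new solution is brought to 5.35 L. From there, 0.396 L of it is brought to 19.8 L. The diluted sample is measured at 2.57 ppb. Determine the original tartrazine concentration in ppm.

Overall dilution factor = 200 × 6 × 3.006 × 50 = 1.80 × 10⁵.
Original = 2.57 ppb × 1.80 × 10⁵ = 4.63 × 10⁵ ppb = 463 ppm.

463 ppm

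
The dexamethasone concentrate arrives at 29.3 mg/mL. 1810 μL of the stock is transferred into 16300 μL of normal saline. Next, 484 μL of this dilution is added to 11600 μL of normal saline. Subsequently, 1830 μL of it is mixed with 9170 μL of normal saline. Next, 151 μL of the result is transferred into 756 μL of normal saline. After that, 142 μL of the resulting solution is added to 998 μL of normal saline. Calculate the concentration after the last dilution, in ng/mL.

405 ng/mL

Overall dilution factor = 10.01 × 24.97 × 6.011 × 6.007 × 8.028 = 7.24 × 10⁴.
29.3 mg/mL / 7.24 × 10⁴ = 4.05 × 10⁻⁴ mg/mL = 405 ng/mL.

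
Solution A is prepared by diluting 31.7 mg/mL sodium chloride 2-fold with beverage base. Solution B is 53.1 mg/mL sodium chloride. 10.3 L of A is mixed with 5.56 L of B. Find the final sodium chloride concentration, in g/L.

C_A = 31.7 mg/mL / 2 = 15.8 mg/mL.
C_mix = (C_A·V_A + C_B·V_B)/(V_A + V_B) = (15.8×10.3 + 53.1×5.56) / 15.86 = 28.9 mg/mL = 28.9 g/L.

28.9 g/L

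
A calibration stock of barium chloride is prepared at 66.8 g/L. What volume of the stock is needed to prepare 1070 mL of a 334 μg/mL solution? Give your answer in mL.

5.35 mL

334 μg/mL = 0.334 g/L.
V₁ = C₂V₂/C₁ = 0.334 × 1070 / 66.8 = 5.35 mL.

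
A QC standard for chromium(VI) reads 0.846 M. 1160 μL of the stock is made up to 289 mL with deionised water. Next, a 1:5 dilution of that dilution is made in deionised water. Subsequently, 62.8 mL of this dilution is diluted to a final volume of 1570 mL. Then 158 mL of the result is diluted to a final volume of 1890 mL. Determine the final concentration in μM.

Overall dilution factor = 249.1 × 5 × 25 × 11.96 = 3.73 × 10⁵.
0.846 M / 3.73 × 10⁵ = 2.27 × 10⁻⁶ M = 2.27 μM.

2.27 μM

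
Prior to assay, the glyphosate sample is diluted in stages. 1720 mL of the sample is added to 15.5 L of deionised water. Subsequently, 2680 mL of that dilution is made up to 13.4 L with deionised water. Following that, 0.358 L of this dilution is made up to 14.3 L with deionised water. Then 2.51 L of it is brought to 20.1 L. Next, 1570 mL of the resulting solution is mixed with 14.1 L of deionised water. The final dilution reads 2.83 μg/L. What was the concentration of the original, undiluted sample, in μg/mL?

Overall dilution factor = 10.01 × 5 × 39.94 × 8.008 × 9.981 = 1.60 × 10⁵.
Original = 2.83 μg/L × 1.60 × 10⁵ = 4.52 × 10⁵ μg/L = 452 μg/mL.

452 μg/mL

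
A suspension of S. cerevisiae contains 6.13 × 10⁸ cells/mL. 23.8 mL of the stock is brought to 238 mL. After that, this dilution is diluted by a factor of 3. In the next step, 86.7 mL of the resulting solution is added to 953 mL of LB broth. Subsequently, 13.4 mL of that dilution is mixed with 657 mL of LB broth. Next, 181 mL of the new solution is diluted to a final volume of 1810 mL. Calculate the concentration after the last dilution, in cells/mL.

Overall dilution factor = 10 × 3 × 11.99 × 50.03 × 10 = 1.80 × 10⁵.
6.13 × 10⁸ cells/mL / 1.80 × 10⁵ = 3410 cells/mL.

3410 cells/mL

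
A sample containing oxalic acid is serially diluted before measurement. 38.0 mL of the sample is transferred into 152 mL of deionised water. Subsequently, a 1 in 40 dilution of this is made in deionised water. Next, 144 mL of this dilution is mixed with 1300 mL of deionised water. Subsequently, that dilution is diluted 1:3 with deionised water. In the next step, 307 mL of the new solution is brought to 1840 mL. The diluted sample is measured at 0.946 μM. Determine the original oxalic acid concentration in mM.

34.1 mM

Overall dilution factor = 5 × 40 × 10.03 × 3 × 5.993 = 3.61 × 10⁴.
Original = 0.946 μM × 3.61 × 10⁴ = 3.41 × 10⁴ μM = 34.1 mM.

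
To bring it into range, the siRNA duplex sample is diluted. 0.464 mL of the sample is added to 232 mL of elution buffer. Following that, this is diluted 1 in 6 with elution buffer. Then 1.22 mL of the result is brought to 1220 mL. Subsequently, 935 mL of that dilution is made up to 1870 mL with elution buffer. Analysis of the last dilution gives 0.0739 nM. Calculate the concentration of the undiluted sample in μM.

444 μM

Overall dilution factor = 501 × 6 × 1000 × 2 = 6.01 × 10⁶.
Original = 0.0739 nM × 6.01 × 10⁶ = 4.44 × 10⁵ nM = 444 μM.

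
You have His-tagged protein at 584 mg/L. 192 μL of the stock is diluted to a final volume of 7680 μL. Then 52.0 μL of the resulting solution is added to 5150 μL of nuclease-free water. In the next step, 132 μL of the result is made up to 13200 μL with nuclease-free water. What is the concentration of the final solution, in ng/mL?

1.46 ng/mL

Overall dilution factor = 40 × 100.0 × 100 = 4.00 × 10⁵.
584 mg/L / 4.00 × 10⁵ = 1.46 × 10⁻³ mg/L = 1.46 ng/mL.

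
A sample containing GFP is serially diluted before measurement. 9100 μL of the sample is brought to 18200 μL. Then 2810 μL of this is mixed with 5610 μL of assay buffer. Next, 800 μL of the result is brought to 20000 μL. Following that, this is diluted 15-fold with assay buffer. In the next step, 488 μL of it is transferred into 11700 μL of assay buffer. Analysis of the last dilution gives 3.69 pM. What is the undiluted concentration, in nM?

Overall dilution factor = 2 × 2.996 × 25 × 15 × 24.98 = 5.61 × 10⁴.
Original = 3.69 pM × 5.61 × 10⁴ = 2.07 × 10⁵ pM = 207 nM.

207 nM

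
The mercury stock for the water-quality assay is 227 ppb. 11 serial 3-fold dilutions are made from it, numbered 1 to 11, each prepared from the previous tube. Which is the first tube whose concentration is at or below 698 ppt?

tube 6

Tube n has concentration 227 ppb / 3ⁿ.
Need 3ⁿ ≥ 227 ppb / 698 ppt = 325, so n ≥ 5.27.
First such tube: n = 6.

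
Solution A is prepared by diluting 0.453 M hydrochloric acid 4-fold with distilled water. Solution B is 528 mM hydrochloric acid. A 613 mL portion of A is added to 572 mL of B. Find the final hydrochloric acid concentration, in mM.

C_A = 0.453 M / 4 = 0.113 M.
C_B = 528 mM = 0.528 M.
C_mix = (C_A·V_A + C_B·V_B)/(V_A + V_B) = (0.113×613 + 0.528×572) / 1185 = 0.313 M = 313 mM.

313 mM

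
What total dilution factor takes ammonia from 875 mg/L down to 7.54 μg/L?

1.16 × 10⁵

Factor = C₀/C_target = 875 mg/L / 7.54 μg/L = 1.16 × 10⁵.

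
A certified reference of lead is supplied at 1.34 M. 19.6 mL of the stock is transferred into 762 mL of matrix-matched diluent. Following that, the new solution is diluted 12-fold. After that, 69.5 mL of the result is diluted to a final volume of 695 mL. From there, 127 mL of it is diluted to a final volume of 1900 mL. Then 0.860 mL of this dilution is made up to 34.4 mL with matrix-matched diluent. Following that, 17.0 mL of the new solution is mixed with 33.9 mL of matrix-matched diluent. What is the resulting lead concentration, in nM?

Overall dilution factor = 39.88 × 12 × 10 × 14.96 × 40 × 2.994 = 8.57 × 10⁶.
1.34 M / 8.57 × 10⁶ = 1.56 × 10⁻⁷ M = 156 nM.

156 nM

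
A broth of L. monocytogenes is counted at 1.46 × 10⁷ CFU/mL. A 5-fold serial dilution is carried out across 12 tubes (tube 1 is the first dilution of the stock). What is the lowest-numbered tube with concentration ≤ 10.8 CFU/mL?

Tube n has concentration 1.46 × 10⁷ CFU/mL / 5ⁿ.
Need 5ⁿ ≥ 1.46 × 10⁷ CFU/mL / 10.8 CFU/mL = 1.35 × 10⁶, so n ≥ 8.77.
First such tube: n = 9.

tube 9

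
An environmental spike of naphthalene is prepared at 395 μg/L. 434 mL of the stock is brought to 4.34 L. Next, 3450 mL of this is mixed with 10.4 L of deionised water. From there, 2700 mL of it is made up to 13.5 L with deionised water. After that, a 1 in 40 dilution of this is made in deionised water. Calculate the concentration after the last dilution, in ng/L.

Overall dilution factor = 10 × 4.014 × 5 × 40 = 8029.
395 μg/L / 8029 = 0.0492 μg/L = 49.2 ng/L.

49.2 ng/L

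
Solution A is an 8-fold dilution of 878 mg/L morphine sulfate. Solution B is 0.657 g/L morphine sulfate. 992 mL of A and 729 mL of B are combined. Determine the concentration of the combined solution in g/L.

0.342 g/L

C_A = 878 mg/L / 8 = 110 mg/L.
C_B = 0.657 g/L = 657 mg/L.
C_mix = (C_A·V_A + C_B·V_B)/(V_A + V_B) = (110×992 + 657×729) / 1721 = 342 mg/L = 0.342 g/L.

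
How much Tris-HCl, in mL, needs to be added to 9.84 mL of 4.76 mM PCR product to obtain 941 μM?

941 μM = 0.941 mM.
V₂ = C₁V₁/C₂ = 4.76 × 9.84 / 0.941 = 49.8 mL.
Diluent to add = V₂ − V₁ = 49.8 − 9.84 = 39.9 mL.

39.9 mL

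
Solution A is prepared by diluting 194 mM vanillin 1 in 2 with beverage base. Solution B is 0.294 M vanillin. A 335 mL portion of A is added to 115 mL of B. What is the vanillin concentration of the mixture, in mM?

C_A = 194 mM / 2 = 97.0 mM.
C_B = 0.294 M = 294 mM.
C_mix = (C_A·V_A + C_B·V_B)/(V_A + V_B) = (97.0×335 + 294×115) / 450.0 = 147 mM.

147 mM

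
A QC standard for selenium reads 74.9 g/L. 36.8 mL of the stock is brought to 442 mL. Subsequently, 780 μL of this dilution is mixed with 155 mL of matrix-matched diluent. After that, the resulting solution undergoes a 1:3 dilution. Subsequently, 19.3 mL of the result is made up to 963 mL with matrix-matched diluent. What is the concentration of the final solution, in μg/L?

209 μg/L

Overall dilution factor = 12.01 × 199.7 × 3 × 49.90 = 3.59 × 10⁵.
74.9 g/L / 3.59 × 10⁵ = 2.09 × 10⁻⁴ g/L = 209 μg/L.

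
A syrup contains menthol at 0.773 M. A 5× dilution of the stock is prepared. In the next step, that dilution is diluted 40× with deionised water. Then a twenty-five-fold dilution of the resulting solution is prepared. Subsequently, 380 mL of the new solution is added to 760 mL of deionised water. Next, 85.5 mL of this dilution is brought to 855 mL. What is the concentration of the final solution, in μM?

5.15 μM

Overall dilution factor = 5 × 40 × 25 × 3 × 10 = 1.50 × 10⁵.
0.773 M / 1.50 × 10⁵ = 5.15 × 10⁻⁶ M = 5.15 μM.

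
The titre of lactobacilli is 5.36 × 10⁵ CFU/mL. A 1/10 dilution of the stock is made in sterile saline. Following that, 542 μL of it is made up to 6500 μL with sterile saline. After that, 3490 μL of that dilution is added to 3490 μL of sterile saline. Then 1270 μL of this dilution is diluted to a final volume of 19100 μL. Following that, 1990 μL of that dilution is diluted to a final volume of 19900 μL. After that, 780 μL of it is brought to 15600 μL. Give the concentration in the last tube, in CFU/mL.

0.743 CFU/mL

Overall dilution factor = 10 × 11.99 × 2 × 15.04 × 10 × 20 = 7.21 × 10⁵.
5.36 × 10⁵ CFU/mL / 7.21 × 10⁵ = 0.743 CFU/mL.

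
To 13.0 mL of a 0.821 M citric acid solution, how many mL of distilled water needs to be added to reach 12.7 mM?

827 mL

12.7 mM = 0.0127 M.
V₂ = C₁V₁/C₂ = 0.821 × 13.0 / 0.0127 = 840 mL.
Diluent to add = V₂ − V₁ = 840 − 13.0 = 827 mL.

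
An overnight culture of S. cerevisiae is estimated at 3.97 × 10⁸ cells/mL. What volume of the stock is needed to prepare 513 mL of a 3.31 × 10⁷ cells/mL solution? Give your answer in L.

V₁ = C₂V₂/C₁ = 3.31 × 10⁷ × 513 / 3.97 × 10⁸ = 42.8 mL = 0.0428 L.

0.0428 L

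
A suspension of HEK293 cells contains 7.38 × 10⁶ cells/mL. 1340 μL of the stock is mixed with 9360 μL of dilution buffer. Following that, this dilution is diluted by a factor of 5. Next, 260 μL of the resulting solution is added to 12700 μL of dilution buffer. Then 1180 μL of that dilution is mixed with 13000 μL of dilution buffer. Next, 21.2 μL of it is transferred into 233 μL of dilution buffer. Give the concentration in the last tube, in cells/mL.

Overall dilution factor = 7.985 × 5 × 49.85 × 12.02 × 11.99 = 2.87 × 10⁵.
7.38 × 10⁶ cells/mL / 2.87 × 10⁵ = 25.7 cells/mL.

25.7 cells/mL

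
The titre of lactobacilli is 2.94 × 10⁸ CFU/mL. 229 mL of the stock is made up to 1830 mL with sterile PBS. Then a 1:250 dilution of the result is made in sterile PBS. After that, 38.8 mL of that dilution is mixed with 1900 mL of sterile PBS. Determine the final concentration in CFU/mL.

Overall dilution factor = 7.991 × 250 × 49.97 = 9.98 × 10⁴.
2.94 × 10⁸ CFU/mL / 9.98 × 10⁴ = 2950 CFU/mL.

2950 CFU/mL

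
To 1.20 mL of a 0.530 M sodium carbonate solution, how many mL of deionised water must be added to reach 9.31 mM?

67.1 mL

9.31 mM = 9.31 × 10⁻³ M.
V₂ = C₁V₁/C₂ = 0.530 × 1.20 / 9.31 × 10⁻³ = 68.3 mL.
Diluent to add = V₂ − V₁ = 68.3 − 1.20 = 67.1 mL.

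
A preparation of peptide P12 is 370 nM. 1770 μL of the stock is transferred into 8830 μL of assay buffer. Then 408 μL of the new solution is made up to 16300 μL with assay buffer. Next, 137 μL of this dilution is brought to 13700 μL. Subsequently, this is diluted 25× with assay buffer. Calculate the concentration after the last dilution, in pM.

Overall dilution factor = 5.989 × 39.95 × 100 × 25 = 5.98 × 10⁵.
370 nM / 5.98 × 10⁵ = 6.19 × 10⁻⁴ nM = 0.619 pM.

0.619 pM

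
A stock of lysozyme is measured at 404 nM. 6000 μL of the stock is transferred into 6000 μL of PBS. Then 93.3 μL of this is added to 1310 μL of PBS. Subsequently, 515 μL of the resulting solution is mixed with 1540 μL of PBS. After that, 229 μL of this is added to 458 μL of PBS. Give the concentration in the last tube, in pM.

1120 pM

Overall dilution factor = 2 × 15.04 × 3.990 × 3 = 360.
404 nM / 360 = 1.12 nM = 1120 pM.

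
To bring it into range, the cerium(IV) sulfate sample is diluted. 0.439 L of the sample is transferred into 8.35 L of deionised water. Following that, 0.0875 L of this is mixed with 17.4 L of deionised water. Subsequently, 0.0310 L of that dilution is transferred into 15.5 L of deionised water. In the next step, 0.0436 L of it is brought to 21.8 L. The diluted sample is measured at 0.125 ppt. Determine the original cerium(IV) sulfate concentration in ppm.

Overall dilution factor = 20.02 × 199.9 × 501 × 500 = 1.00 × 10⁹.
Original = 0.125 ppt × 1.00 × 10⁹ = 1.25 × 10⁸ ppt = 125 ppm.

125 ppm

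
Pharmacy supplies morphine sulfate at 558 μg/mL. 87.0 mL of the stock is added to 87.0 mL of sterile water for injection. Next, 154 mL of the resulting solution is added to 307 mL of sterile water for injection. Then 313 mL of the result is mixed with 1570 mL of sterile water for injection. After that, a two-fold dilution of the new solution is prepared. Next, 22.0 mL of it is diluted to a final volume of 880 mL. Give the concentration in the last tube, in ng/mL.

Overall dilution factor = 2 × 2.994 × 6.016 × 2 × 40 = 2881.
558 μg/mL / 2881 = 0.194 μg/mL = 194 ng/mL.

194 ng/mL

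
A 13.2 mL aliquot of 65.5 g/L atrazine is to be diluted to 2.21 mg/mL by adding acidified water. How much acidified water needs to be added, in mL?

2.21 mg/mL = 2.21 g/L.
V₂ = C₁V₁/C₂ = 65.5 × 13.2 / 2.21 = 391 mL.
Diluent to add = V₂ − V₁ = 391 − 13.2 = 378 mL.

378 mL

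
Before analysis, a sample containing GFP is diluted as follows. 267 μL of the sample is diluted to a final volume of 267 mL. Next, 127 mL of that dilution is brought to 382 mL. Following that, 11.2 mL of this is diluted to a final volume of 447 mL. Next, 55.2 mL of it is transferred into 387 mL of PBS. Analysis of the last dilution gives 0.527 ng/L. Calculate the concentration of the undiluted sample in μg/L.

507 μg/L

Overall dilution factor = 1000 × 3.008 × 39.91 × 8.011 = 9.62 × 10⁵.
Original = 0.527 ng/L × 9.62 × 10⁵ = 5.07 × 10⁵ ng/L = 507 μg/L.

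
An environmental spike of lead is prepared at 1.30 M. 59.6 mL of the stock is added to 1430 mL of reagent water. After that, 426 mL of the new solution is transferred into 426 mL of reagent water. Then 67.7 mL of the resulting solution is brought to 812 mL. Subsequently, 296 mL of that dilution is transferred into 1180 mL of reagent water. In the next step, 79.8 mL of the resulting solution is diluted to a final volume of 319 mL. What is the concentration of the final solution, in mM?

0.109 mM

Overall dilution factor = 24.99 × 2 × 11.99 × 4.986 × 3.997 = 1.20 × 10⁴.
1.30 M / 1.20 × 10⁴ = 1.09 × 10⁻⁴ M = 0.109 mM.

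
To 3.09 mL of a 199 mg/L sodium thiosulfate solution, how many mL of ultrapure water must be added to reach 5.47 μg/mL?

109 mL

5.47 μg/mL = 5.47 mg/L.
V₂ = C₁V₁/C₂ = 199 × 3.09 / 5.47 = 112 mL.
Diluent to add = V₂ − V₁ = 112 − 3.09 = 109 mL.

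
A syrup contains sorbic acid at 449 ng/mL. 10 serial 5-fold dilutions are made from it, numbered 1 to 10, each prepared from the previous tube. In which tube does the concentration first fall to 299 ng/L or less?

Tube n has concentration 449 ng/mL / 5ⁿ.
Need 5ⁿ ≥ 449 ng/mL / 299 ng/L = 1502, so n ≥ 4.54.
First such tube: n = 5.

tube 5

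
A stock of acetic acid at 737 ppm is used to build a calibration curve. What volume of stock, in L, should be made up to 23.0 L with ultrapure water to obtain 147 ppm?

4.59 L

V₁ = C₂V₂/C₁ = 147 × 23.0 / 737 = 4.59 L.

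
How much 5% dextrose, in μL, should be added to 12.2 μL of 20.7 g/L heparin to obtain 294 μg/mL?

847 μL

294 μg/mL = 0.294 g/L.
V₂ = C₁V₁/C₂ = 20.7 × 12.2 / 0.294 = 859 μL.
Diluent to add = V₂ − V₁ = 859 − 12.2 = 847 μL.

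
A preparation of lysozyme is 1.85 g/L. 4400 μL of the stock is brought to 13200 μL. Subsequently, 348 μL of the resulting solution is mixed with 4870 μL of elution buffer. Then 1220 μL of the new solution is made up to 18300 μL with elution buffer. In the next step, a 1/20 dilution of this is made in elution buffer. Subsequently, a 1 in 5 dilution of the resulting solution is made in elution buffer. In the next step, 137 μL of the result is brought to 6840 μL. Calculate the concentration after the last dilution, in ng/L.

Overall dilution factor = 3 × 14.99 × 15 × 20 × 5 × 49.93 = 3.37 × 10⁶.
1.85 g/L / 3.37 × 10⁶ = 5.49 × 10⁻⁷ g/L = 549 ng/L.

549 ng/L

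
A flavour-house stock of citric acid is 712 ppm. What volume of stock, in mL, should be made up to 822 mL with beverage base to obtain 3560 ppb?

4.11 mL

3560 ppb = 3.56 ppm.
V₁ = C₂V₂/C₁ = 3.56 × 822 / 712 = 4.11 mL.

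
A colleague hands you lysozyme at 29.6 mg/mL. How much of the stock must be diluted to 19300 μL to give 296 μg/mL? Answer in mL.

0.193 mL

296 μg/mL = 0.296 mg/mL.
V₁ = C₂V₂/C₁ = 0.296 × 19300 / 29.6 = 193 μL = 0.193 mL.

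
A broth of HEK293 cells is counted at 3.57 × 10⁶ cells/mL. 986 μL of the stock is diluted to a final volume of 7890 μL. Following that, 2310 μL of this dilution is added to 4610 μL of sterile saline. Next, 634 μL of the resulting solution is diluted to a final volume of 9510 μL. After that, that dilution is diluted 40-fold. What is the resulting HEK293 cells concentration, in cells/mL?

Overall dilution factor = 8.002 × 2.996 × 15 × 40 = 1.44 × 10⁴.
3.57 × 10⁶ cells/mL / 1.44 × 10⁴ = 248 cells/mL.

248 cells/mL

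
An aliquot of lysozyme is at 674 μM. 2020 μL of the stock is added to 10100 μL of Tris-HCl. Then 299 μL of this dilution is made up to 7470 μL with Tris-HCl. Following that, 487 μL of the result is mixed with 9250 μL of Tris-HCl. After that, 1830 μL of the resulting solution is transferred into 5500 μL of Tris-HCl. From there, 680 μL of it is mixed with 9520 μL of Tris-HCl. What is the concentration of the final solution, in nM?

Overall dilution factor = 6 × 24.98 × 19.99 × 4.005 × 15 = 1.80 × 10⁵.
674 μM / 1.80 × 10⁵ = 3.74 × 10⁻³ μM = 3.74 nM.

3.74 nM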